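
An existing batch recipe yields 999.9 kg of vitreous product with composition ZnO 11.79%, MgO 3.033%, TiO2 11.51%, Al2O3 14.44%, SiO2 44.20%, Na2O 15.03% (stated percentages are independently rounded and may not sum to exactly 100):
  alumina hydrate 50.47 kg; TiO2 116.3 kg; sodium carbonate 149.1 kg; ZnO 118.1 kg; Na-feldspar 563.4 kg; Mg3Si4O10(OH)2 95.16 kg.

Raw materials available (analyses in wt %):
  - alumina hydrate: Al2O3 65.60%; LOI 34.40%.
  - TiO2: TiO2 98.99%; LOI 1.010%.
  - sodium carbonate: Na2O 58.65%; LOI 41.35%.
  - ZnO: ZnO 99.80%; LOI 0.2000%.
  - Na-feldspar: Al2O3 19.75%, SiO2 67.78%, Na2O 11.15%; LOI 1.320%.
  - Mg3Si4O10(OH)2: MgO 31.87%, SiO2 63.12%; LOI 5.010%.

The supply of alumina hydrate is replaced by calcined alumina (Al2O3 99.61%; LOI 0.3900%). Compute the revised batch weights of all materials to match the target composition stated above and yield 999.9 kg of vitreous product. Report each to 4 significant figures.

Working values are displayed with 4-significant-digit rounding in the printout; the working math carries full float precision all the way through — exactly one rounding goes into each reported value; the derived quantities, which include ignition loss, net glass mass, the six compositions, the yield, totals, are re-derived in full float precision, as written in the question or the answer, from the weighed amounts at 999.9 kg of glass.
Oxide-by-oxide targets in 999.9 kg vitreous product:
  ZnO: 11.79% × 999.9 = 117.9 kg
  MgO: 3.033% × 999.9 = 30.33 kg
  TiO2: 11.51% × 999.9 = 115.1 kg
  Al2O3: 14.44% × 999.9 = 144.4 kg
  SiO2: 44.20% × 999.9 = 442.0 kg
  Na2O: 15.03% × 999.9 = 150.3 kg
Balance tally, oxide-wise, per the reported batch figures, relative to the basis at hand (oxide sums agree with the targets modulo rounding of the values):
  ZnO: 118.1·0.9980 = 117.9 kg (target 117.9 kg)
  MgO: 95.16·0.3187 = 30.33 kg (target 30.33 kg)
  TiO2: 116.3·0.9899 = 115.1 kg (target 115.1 kg)
  Al2O3: 33.24·0.9961 + 563.4·0.1975 = 144.4 kg (target 144.4 kg)
  SiO2: 563.4·0.6778 + 95.16·0.6312 = 441.9 kg (target 442.0 kg)
  Na2O: 149.1·0.5865 + 563.4·0.1115 = 150.3 kg (target 150.3 kg)
Glass mass check: the batch minus its LOI: 999.9 kg (targets for the oxides total 999.9 kg; basis as stated: 999.9 kg — rounding explains the deltas).
Whole-batch sum: Σ batch = 1075 kg; LOI loss = Σ batch·LOI = 75.40 kg; yield = glass ÷ total batch = 92.99%.

Revised batch per 999.9 kg vitreous product:
  calcined alumina: 33.24 kg
  TiO2: 116.3 kg
  sodium carbonate: 149.1 kg
  ZnO: 118.1 kg
  Na-feldspar: 563.4 kg
  Mg3Si4O10(OH)2: 95.16 kg
Total batch = 1075 kg; LOI loss = 75.40 kg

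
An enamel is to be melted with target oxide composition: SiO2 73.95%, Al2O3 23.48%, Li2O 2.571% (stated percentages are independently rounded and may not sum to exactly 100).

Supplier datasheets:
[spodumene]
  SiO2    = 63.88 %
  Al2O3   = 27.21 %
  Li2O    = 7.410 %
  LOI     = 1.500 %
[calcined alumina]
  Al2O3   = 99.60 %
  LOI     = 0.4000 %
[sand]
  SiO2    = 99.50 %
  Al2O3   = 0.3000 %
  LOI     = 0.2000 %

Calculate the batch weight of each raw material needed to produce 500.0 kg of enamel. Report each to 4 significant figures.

Each numeric step runs at full precision end to end. The intermediate values are displayed, with 4-significant-figure rounding, when written out. Each reported result carries a single rounding. Derived quantities are carried from the batch weights per 500.0 kg of glass in full precision (the yield, totals, glass mass, the three compositions, ignition loss) as written in problem or answer.
Target oxide masses per 500.0 kg enamel:
  SiO2: 73.95% × 500.0 = 369.8 kg
  Al2O3: 23.48% × 500.0 = 117.4 kg
  Li2O: 2.571% × 500.0 = 12.86 kg
A balance pass over the oxides, using the reported weights, against the basis in use (summed amounts equal target values given rounding of the digits):
  SiO2: 173.5·0.6388 + 260.2·0.9950 = 369.7 kg (target 369.8 kg)
  Al2O3: 173.5·0.2721 + 69.69·0.9960 + 260.2·0.003000 = 117.4 kg (target 117.4 kg)
  Li2O: 173.5·0.07410 = 12.86 kg (target 12.86 kg)
Glass-mass sanity pass: total charge less LOI = 500.0 kg (oxide target masses add up to 500.0 kg; the stated basis being 500.0 kg — rounding explains the deltas).
Batch grand total — Σ batch = 503.4 kg; LOI loss = Σ batch·LOI = 3.402 kg; yield: glass divided by total = 99.32%.

Batch per 500.0 kg enamel:
  spodumene: 173.5 kg
  calcined alumina: 69.69 kg
  sand: 260.2 kg
Total batch = 503.4 kg; LOI loss = 3.402 kg; yield = 99.32%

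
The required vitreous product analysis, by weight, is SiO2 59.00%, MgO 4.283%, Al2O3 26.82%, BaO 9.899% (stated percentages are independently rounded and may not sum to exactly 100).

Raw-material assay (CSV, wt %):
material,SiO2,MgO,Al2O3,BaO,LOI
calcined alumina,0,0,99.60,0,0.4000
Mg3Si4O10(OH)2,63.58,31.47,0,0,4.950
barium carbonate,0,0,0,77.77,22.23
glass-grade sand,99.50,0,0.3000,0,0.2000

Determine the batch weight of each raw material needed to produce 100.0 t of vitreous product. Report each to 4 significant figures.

Batch per 100.0 t vitreous product:
  calcined alumina: 26.78 t
  Mg3Si4O10(OH)2: 13.61 t
  barium carbonate: 12.73 t
  glass-grade sand: 50.60 t
Total batch = 103.7 t; LOI loss = 3.712 t; yield = 96.42%

All internal work carries full float precision through every step; mid-chain values are displayed with 4-significant-figure rounding across the worked steps; each reported figure is rounded a single time — all derived quantities are rebuilt in full float precision (LOI, net glass mass, the four compositions, yield, totals) using the weight values per 100.0 t of glass, exactly as printed in the problem or answer text.
Target masses of each oxide per 100.0 t vitreous product:
  SiO2: 59.00% × 100.0 = 59.00 t
  MgO: 4.283% × 100.0 = 4.283 t
  Al2O3: 26.82% × 100.0 = 26.82 t
  BaO: 9.899% × 100.0 = 9.899 t
Balance tally, oxide-wise, from the weights as reported, under the basis named above (sums match the target masses once rounding is allowed for):
  SiO2: 13.61·0.6358 + 50.60·0.9950 = 59.00 t (target 59.00 t)
  MgO: 13.61·0.3147 = 4.283 t (target 4.283 t)
  Al2O3: 26.78·0.9960 + 50.60·0.003000 = 26.82 t (target 26.82 t)
  BaO: 12.73·0.7777 = 9.900 t (target 9.899 t)
The glass-mass cross-check: net batch after ignition = 100.0 t (summing oxide targets gives 100.0 t; against the stated basis, 100.0 t — differing by rounding only).
Batch total: Σ batch = 103.7 t; the LOI term Σ batch·LOI equals 3.712 t; the yield ratio, glass ÷ batch: 96.42%.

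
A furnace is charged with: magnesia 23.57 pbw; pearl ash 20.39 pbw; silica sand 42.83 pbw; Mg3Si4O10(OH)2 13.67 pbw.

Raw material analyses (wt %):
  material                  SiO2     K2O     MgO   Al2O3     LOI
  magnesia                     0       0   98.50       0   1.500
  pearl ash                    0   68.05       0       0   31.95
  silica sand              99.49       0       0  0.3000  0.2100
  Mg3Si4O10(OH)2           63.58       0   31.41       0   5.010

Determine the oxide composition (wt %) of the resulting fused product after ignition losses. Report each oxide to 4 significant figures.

Glass mass = 92.82 pbw (batch 100.5 − LOI 7.643).
Composition: SiO2 55.27%, K2O 14.95%, MgO 29.64%, Al2O3 0.1384%

Every computation maintains full precision throughout; intermediates are shown rounded off to 4 significant figures across the worked steps; every reported figure undergoes a single rounding; all derived quantities are carried at full float precision (totals, the yield, glass mass, LOI, four oxide percentages) from the weighed amounts on 92.82 pbw of glass, exactly as shown in problem or answer.
Oxide masses out of the charge:
  SiO2: 42.83·0.9949 + 13.67·0.6358 = 51.30 pbw
  K2O: 20.39·0.6805 = 13.88 pbw
  MgO: 23.57·0.9850 + 13.67·0.3141 = 27.51 pbw
  Al2O3: 42.83·0.003000 = 0.1285 pbw
LOI: 23.57·0.01500 + 20.39·0.3195 + 42.83·0.002100 + 13.67·0.05010 = 7.643 pbw
Glass mass = batch − LOI = 100.5 − 7.643 = 92.82 pbw (the oxide masses sum to this)
oxide / glass × 100 gives the wt %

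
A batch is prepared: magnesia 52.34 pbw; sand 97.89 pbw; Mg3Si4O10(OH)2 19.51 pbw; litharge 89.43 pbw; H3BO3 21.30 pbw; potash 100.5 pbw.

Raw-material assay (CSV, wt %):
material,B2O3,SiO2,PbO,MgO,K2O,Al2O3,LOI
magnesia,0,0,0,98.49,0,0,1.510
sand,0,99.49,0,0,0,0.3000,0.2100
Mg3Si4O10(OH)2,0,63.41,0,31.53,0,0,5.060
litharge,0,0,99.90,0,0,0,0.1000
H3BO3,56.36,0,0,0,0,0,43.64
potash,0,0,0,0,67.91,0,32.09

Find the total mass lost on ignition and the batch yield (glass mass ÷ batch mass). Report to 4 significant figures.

LOI loss = 43.62 pbw; glass = 337.4 pbw; yield = 88.55%

Each numeric step runs at full precision from start to finish. Rounding to 4 significant digits extends to every in-between result as displayed. Exactly one rounding goes into every reported result. Derived quantities are carried in exact precision (the yield, the six compositions, net glass mass, the totals, LOI) from the weighed amounts for 337.4 pbw of glass, exactly as printed in problem or answer.
LOI of each material in turn:
  magnesia: 52.34 × 0.01510 = 0.7903 pbw
  sand: 97.89 × 0.002100 = 0.2056 pbw
  Mg3Si4O10(OH)2: 19.51 × 0.05060 = 0.9872 pbw
  litharge: 89.43 × 0.001000 = 0.08943 pbw
  H3BO3: 21.30 × 0.4364 = 9.295 pbw
  potash: 100.5 × 0.3209 = 32.25 pbw
Total LOI = 43.62 pbw
Glass = batch − LOI = 381.0 − 43.62 = 337.4 pbw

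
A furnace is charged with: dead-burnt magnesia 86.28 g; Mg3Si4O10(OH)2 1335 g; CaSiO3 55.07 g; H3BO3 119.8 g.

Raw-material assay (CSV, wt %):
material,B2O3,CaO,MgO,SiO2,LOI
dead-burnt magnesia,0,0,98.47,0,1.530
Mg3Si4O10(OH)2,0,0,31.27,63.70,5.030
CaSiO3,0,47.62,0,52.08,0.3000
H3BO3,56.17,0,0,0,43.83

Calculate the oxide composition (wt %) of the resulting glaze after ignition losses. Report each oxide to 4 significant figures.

Glass mass = 1475 g (batch 1596 − LOI 121.1).
Composition: B2O3 4.562%, CaO 1.778%, MgO 34.06%, SiO2 59.60%

The intermediate values are displayed, rounded to four significant digits, across the worked steps. All internal work runs at full precision through the solve. A single rounding yields every reported number — derived quantities are computed in full precision (LOI, glass mass, the totals, yield, the four compositions) using the weight values per 1475 g of glass, as they appear in question or answer.
Oxide masses out of the charge:
  B2O3: 119.8·0.5617 = 67.29 g
  CaO: 55.07·0.4762 = 26.22 g
  MgO: 86.28·0.9847 + 1335·0.3127 = 502.4 g
  SiO2: 1335·0.6370 + 55.07·0.5208 = 879.1 g
LOI: 86.28·0.01530 + 1335·0.05030 + 55.07·0.003000 + 119.8·0.4383 = 121.1 g
Glass mass = batch − LOI = 1596 − 121.1 = 1475 g (matching Σ of the oxides)
percent share: oxide ÷ glass, ×100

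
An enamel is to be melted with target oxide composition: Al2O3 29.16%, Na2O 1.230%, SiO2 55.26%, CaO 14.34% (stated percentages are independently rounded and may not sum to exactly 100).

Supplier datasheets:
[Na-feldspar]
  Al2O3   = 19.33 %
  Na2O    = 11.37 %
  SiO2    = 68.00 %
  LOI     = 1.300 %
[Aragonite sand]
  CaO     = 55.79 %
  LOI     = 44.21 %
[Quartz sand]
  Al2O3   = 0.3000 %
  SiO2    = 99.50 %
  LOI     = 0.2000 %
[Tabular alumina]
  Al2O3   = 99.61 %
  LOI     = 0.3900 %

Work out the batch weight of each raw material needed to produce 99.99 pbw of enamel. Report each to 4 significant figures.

Batch per 99.99 pbw enamel:
  Na-feldspar: 10.82 pbw
  Aragonite sand: 25.70 pbw
  Quartz sand: 48.14 pbw
  Tabular alumina: 27.03 pbw
Total batch = 111.7 pbw; LOI loss = 11.70 pbw; yield = 89.52%

The intermediate values are rounded off to 4 significant figures when displayed. All internal work runs at full precision from start to finish. Exactly one rounding lands on every reported figure; derived quantities, which include the totals, LOI, the four compositions, the yield, net glass mass, are rebuilt in full precision, as given in the problem or the answer, using the weight values per 99.99 pbw of glass.
Target masses of each oxide per 99.99 pbw enamel:
  Al2O3: 29.16% × 99.99 = 29.16 pbw
  Na2O: 1.230% × 99.99 = 1.230 pbw
  SiO2: 55.26% × 99.99 = 55.25 pbw
  CaO: 14.34% × 99.99 = 14.34 pbw
Per-oxide balance check given the weights on record, on the stated basis (target by target, the sums agree up to rounding of the answer):
  Al2O3: 10.82·0.1933 + 48.14·0.003000 + 27.03·0.9961 = 29.16 pbw (target 29.16 pbw)
  Na2O: 10.82·0.1137 = 1.230 pbw (target 1.230 pbw)
  SiO2: 10.82·0.6800 + 48.14·0.9950 = 55.26 pbw (target 55.25 pbw)
  CaO: 25.70·0.5579 = 14.34 pbw (target 14.34 pbw)
Mass balance on the glass: the batch minus its LOI: 99.99 pbw (the Σ of target masses is 99.98 pbw; the stated basis being 99.99 pbw — any gap is answer rounding).
Adding the batch up: Σ batch = 111.7 pbw; loss to ignition Σ batch·LOI = 11.70 pbw; the yield ratio, glass ÷ batch: 89.52%.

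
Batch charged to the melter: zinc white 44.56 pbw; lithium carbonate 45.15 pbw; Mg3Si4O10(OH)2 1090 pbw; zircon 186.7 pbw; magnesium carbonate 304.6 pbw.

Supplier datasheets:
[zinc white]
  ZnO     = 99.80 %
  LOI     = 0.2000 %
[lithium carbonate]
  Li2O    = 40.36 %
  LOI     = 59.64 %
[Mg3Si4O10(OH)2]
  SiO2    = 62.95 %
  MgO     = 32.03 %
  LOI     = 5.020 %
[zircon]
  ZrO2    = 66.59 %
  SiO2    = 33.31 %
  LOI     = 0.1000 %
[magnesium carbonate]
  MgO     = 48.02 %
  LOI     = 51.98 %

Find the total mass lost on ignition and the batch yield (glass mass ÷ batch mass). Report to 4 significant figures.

LOI loss = 240.3 pbw; glass = 1431 pbw; yield = 85.62%

All arithmetic holds exact precision through the solve; values along the way are shown rounded off to 4 significant digits on the page. Every reported figure takes just one rounding; the derived quantities are recomputed at exact precision (yield, the totals, net glass mass, five oxide percentages, LOI) from the weighed amounts for 1431 pbw of glass exactly as printed in question or answer.
Material-by-material LOI:
  zinc white: 44.56 × 0.002000 = 0.08912 pbw
  lithium carbonate: 45.15 × 0.5964 = 26.93 pbw
  Mg3Si4O10(OH)2: 1090 × 0.05020 = 54.72 pbw
  zircon: 186.7 × 0.001000 = 0.1867 pbw
  magnesium carbonate: 304.6 × 0.5198 = 158.3 pbw
Total LOI = 240.3 pbw
Glass = batch − LOI = 1671 − 240.3 = 1431 pbw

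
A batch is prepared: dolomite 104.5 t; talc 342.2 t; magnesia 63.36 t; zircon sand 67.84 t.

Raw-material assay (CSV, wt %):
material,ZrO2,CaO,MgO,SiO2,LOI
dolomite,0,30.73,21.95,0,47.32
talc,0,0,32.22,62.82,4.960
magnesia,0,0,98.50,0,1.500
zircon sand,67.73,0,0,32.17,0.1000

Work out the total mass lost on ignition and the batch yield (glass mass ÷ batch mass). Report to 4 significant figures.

LOI loss = 67.44 t; glass = 510.5 t; yield = 88.33%

Every computation maintains full precision through every step; mid-chain values are rounded to four significant digits when quoted — exactly one rounding lands on each reported value. Derived quantities (net glass mass, the totals, the yield, the four compositions, LOI) are recomputed at full float precision using the weight values at 510.5 t of glass, as written in the problem or answer text.
Ignition loss by material:
  dolomite: 104.5 × 0.4732 = 49.45 t
  talc: 342.2 × 0.04960 = 16.97 t
  magnesia: 63.36 × 0.01500 = 0.9504 t
  zircon sand: 67.84 × 0.001000 = 0.06784 t
Total LOI = 67.44 t
Glass = batch − LOI = 577.9 − 67.44 = 510.5 t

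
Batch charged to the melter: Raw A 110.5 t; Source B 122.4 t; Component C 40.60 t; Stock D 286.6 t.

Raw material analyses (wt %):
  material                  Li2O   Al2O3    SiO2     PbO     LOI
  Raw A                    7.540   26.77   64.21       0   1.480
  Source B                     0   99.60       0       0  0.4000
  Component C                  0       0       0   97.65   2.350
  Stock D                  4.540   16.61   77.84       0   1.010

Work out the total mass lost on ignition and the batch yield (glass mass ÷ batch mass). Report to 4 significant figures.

LOI loss = 5.974 t; glass = 554.1 t; yield = 98.93%

Values along the way are displayed (rounded to four significant figures) between the steps; all arithmetic runs at full float precision in all steps; every reported figure is rounded exactly once; all derived quantities are re-derived from the weighed amounts for 554.1 t of glass at full precision (the yield, LOI, net glass mass, totals, the four compositions) exactly as shown in the problem or answer text.
LOI of each material in turn:
  Raw A: 110.5 × 0.01480 = 1.635 t
  Source B: 122.4 × 0.004000 = 0.4896 t
  Component C: 40.60 × 0.02350 = 0.9541 t
  Stock D: 286.6 × 0.01010 = 2.895 t
Total LOI = 5.974 t
Glass = batch − LOI = 560.1 − 5.974 = 554.1 t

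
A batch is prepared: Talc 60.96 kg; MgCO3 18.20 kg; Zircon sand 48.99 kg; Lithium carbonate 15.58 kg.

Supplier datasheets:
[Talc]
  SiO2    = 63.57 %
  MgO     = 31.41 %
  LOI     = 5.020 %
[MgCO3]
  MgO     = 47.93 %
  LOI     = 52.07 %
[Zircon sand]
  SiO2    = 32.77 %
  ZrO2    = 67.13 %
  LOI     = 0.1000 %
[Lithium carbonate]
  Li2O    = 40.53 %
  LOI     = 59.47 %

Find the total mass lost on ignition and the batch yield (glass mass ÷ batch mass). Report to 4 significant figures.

Every computation carries full precision through the solve. Intermediates are shown, with 4-significant-figure rounding, between the steps. A single rounding yields every reported number. All derived quantities (the yield, totals, four oxide percentages, glass mass, ignition loss) are re-derived at exact precision from the batch weights on 121.9 kg of glass as given in the problem or answer text.
Material-by-material LOI:
  Talc: 60.96 × 0.05020 = 3.060 kg
  MgCO3: 18.20 × 0.5207 = 9.477 kg
  Zircon sand: 48.99 × 0.001000 = 0.04899 kg
  Lithium carbonate: 15.58 × 0.5947 = 9.265 kg
Total LOI = 21.85 kg
Glass = batch − LOI = 143.7 − 21.85 = 121.9 kg

LOI loss = 21.85 kg; glass = 121.9 kg; yield = 84.80%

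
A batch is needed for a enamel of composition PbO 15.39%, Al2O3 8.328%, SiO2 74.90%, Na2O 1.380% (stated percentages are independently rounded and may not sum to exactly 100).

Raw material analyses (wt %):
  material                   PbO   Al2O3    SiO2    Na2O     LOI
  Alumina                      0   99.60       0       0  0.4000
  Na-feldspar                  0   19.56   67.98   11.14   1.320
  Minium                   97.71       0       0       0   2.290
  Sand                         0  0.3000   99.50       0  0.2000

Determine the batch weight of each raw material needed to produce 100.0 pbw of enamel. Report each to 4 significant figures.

All internal work carries full float precision through every step — values along the way are shown with 4-significant-digit rounding within the worked lines; exactly one rounding lands on every reported figure; the derived quantities (the yield, four oxide percentages, net glass mass, the totals, ignition loss) are computed at exact precision from the batch weights on 100.0 pbw of glass, exactly as printed in the problem or the answer.
Oxide mass targets, per 100.0 pbw enamel:
  PbO: 15.39% × 100.0 = 15.39 pbw
  Al2O3: 8.328% × 100.0 = 8.328 pbw
  SiO2: 74.90% × 100.0 = 74.90 pbw
  Na2O: 1.380% × 100.0 = 1.380 pbw
Mass-balance tally per oxide working from each reported weight, relative to the basis at hand (sum by sum, the targets are met up to rounding of the answer):
  PbO: 15.75·0.9771 = 15.39 pbw (target 15.39 pbw)
  Al2O3: 5.727·0.9960 + 12.39·0.1956 + 66.81·0.003000 = 8.328 pbw (target 8.328 pbw)
  SiO2: 12.39·0.6798 + 66.81·0.9950 = 74.90 pbw (target 74.90 pbw)
  Na2O: 12.39·0.1114 = 1.380 pbw (target 1.380 pbw)
Mass balance on the glass: batch Σ − ignition loss = 100.0 pbw (the Σ of target masses is 100.0 pbw; basis as stated: 100.0 pbw — rounding explains the deltas).
Summing the batch: Σ batch = 100.7 pbw; LOI loss = Σ batch·LOI = 0.6808 pbw; glass ÷ batch gives a yield of 99.32%.

Batch per 100.0 pbw enamel:
  Alumina: 5.727 pbw
  Na-feldspar: 12.39 pbw
  Minium: 15.75 pbw
  Sand: 66.81 pbw
Total batch = 100.7 pbw; LOI loss = 0.6808 pbw; yield = 99.32%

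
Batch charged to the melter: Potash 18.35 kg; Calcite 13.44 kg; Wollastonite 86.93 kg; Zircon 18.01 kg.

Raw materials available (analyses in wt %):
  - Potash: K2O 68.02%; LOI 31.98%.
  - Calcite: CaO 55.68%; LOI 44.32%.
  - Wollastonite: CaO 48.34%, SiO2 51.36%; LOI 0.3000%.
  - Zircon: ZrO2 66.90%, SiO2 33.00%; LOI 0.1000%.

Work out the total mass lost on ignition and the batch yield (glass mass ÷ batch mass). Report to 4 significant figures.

Intermediates appear (rounded to 4 significant digits) when written out; all internal work carries full precision through the solve; exactly one rounding goes into every reported value. Derived quantities (four oxide percentages, LOI, the totals, the yield, glass mass) are computed at full precision from the batch weights at 124.6 kg of glass, as they appear in problem or answer.
Ignition loss by material:
  Potash: 18.35 × 0.3198 = 5.868 kg
  Calcite: 13.44 × 0.4432 = 5.957 kg
  Wollastonite: 86.93 × 0.003000 = 0.2608 kg
  Zircon: 18.01 × 0.001000 = 0.01801 kg
Total LOI = 12.10 kg
Glass = batch − LOI = 136.7 − 12.10 = 124.6 kg

LOI loss = 12.10 kg; glass = 124.6 kg; yield = 91.15%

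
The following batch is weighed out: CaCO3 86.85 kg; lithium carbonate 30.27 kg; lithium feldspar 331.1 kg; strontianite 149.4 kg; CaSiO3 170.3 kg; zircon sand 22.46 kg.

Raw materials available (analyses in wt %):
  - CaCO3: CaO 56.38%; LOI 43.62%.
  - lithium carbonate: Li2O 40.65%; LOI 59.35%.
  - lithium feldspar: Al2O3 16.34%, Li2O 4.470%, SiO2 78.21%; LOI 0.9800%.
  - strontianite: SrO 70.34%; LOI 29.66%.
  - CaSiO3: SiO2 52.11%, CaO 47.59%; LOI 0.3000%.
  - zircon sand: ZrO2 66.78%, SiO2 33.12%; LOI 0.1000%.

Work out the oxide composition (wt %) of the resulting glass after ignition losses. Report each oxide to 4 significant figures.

Glass mass = 686.4 kg (batch 790.4 − LOI 103.9).
Composition: Al2O3 7.881%, Li2O 3.949%, SrO 15.31%, ZrO2 2.185%, SiO2 51.74%, CaO 18.94%

Every computation holds full float precision from first step to last. Working values appear with 4-significant-figure rounding as written. Every reported value takes just one rounding — all derived quantities are carried using the weight values per 686.4 kg of glass in full precision (glass mass, the totals, ignition loss, the six compositions, the yield) as quoted within the problem or the answer.
Per-oxide mass from batch:
  Al2O3: 331.1·0.1634 = 54.10 kg
  Li2O: 30.27·0.4065 + 331.1·0.04470 = 27.10 kg
  SrO: 149.4·0.7034 = 105.1 kg
  ZrO2: 22.46·0.6678 = 15.00 kg
  SiO2: 331.1·0.7821 + 170.3·0.5211 + 22.46·0.3312 = 355.1 kg
  CaO: 86.85·0.5638 + 170.3·0.4759 = 130.0 kg
LOI: 86.85·0.4362 + 30.27·0.5935 + 331.1·0.009800 + 149.4·0.2966 + 170.3·0.003000 + 22.46·0.001000 = 103.9 kg
The glass mass, total less LOI, = 790.4 − 103.9 = 686.4 kg (= Σ oxide masses)
wt %: oxide over glass, times 100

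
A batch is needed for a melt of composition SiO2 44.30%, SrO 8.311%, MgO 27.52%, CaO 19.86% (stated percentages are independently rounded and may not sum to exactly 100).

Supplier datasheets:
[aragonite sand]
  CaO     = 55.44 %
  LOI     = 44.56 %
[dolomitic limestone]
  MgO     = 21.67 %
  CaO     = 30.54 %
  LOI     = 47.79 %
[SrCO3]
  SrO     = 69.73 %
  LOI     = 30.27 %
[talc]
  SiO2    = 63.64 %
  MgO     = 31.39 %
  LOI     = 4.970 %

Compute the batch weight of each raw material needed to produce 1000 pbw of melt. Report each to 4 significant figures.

Working values are displayed (rounded to four significant figures) as written; the working math carries exact precision throughout — exactly one rounding goes into every reported figure. The derived quantities are computed in exact precision (yield, the totals, ignition loss, four oxide percentages, net glass mass) starting from the weights per 1000 pbw of glass, as given in either problem or answer.
The oxide mass targets at 1000 pbw melt:
  SiO2: 44.30% × 1000 = 443.0 pbw
  SrO: 8.311% × 1000 = 83.11 pbw
  MgO: 27.52% × 1000 = 275.2 pbw
  CaO: 19.86% × 1000 = 198.6 pbw
Checking each oxide sum using the reported weights, on the stated basis (target by target, the sums agree given rounding of the digits):
  SiO2: 696.1·0.6364 = 443.0 pbw (target 443.0 pbw)
  SrO: 119.2·0.6973 = 83.12 pbw (target 83.11 pbw)
  MgO: 261.6·0.2167 + 696.1·0.3139 = 275.2 pbw (target 275.2 pbw)
  CaO: 214.1·0.5544 + 261.6·0.3054 = 198.6 pbw (target 198.6 pbw)
Glass-mass sanity pass: Σ batch − LOI loss = 999.9 pbw (targets for the oxides total 999.9 pbw; against the stated basis, 1000 pbw — gaps are rounding artifacts).
Batch grand total — Σ batch = 1291 pbw; the LOI term Σ batch·LOI equals 291.1 pbw; yield = glass ÷ total batch = 77.45%.

Batch per 1000 pbw melt:
  aragonite sand: 214.1 pbw
  dolomitic limestone: 261.6 pbw
  SrCO3: 119.2 pbw
  talc: 696.1 pbw
Total batch = 1291 pbw; LOI loss = 291.1 pbw; yield = 77.45%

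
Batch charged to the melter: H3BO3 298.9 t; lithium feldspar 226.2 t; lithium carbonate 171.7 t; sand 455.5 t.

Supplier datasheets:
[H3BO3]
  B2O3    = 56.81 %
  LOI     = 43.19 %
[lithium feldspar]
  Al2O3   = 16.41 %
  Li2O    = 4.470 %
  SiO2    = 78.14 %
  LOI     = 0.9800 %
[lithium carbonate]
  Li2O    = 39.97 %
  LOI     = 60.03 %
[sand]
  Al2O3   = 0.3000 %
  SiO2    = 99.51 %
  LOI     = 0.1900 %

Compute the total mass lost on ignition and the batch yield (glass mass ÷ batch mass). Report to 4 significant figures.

Mid-chain values are shown, rounded to four significant figures, at each printed step — every computation holds full float precision at every stage. Each reported value is rounded once only — derived quantities, including LOI, totals, four oxide percentages, net glass mass, yield, are recomputed from the batch weights per 917.1 t of glass in full precision, precisely as stated by question or answer.
Per-material ignition loss:
  H3BO3: 298.9 × 0.4319 = 129.1 t
  lithium feldspar: 226.2 × 0.009800 = 2.217 t
  lithium carbonate: 171.7 × 0.6003 = 103.1 t
  sand: 455.5 × 0.001900 = 0.8655 t
Total LOI = 235.2 t
Glass = batch − LOI = 1152 − 235.2 = 917.1 t

LOI loss = 235.2 t; glass = 917.1 t; yield = 79.58%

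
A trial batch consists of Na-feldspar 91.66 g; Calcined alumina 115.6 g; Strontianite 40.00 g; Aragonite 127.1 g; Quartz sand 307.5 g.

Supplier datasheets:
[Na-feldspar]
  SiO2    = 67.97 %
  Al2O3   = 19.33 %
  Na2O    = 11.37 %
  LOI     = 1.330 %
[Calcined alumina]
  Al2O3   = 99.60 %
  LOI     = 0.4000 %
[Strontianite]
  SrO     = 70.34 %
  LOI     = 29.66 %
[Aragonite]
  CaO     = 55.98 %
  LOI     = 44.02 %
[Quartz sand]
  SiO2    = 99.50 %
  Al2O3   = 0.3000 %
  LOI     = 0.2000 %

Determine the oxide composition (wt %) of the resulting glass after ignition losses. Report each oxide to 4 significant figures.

Working values appear, rounded to four significant digits, across the worked steps. All arithmetic keeps exact precision in all steps. Exactly one rounding lands on each reported result — derived quantities, which include yield, the totals, net glass mass, ignition loss, the five compositions, are re-derived at full float precision, as quoted within the problem or answer text, from the weighed amounts for 611.8 g of glass.
What the batch supplies per oxide:
  CaO: 127.1·0.5598 = 71.15 g
  SiO2: 91.66·0.6797 + 307.5·0.9950 = 368.3 g
  Al2O3: 91.66·0.1933 + 115.6·0.9960 + 307.5·0.003000 = 133.8 g
  SrO: 40.00·0.7034 = 28.14 g
  Na2O: 91.66·0.1137 = 10.42 g
LOI: 91.66·0.01330 + 115.6·0.004000 + 40.00·0.2966 + 127.1·0.4402 + 307.5·0.002000 = 70.11 g
Glass mass = batch − LOI = 681.9 − 70.11 = 611.8 g (equal to the oxide-mass sum)
wt % = 100 × oxide mass / glass mass

Glass mass = 611.8 g (batch 681.9 − LOI 70.11).
Composition: CaO 11.63%, SiO2 60.20%, Al2O3 21.87%, SrO 4.599%, Na2O 1.704%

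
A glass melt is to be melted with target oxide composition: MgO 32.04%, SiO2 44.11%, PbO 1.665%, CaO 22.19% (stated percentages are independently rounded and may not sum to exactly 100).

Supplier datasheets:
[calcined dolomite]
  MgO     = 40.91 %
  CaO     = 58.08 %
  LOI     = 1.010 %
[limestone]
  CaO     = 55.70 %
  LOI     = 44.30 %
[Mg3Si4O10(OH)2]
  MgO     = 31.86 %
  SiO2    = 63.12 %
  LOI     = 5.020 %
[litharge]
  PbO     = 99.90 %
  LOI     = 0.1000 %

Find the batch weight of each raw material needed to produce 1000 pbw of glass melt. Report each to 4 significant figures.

Batch per 1000 pbw glass melt:
  calcined dolomite: 238.9 pbw
  limestone: 149.2 pbw
  Mg3Si4O10(OH)2: 698.8 pbw
  litharge: 16.67 pbw
Total batch = 1104 pbw; LOI loss = 103.6 pbw; yield = 90.61%

Intermediates are displayed (rounded to 4 significant digits) across the worked steps; the working math maintains full precision at each step; each reported figure undergoes a single rounding. Derived quantities are carried using the weight values per 1000 pbw of glass in exact precision (glass mass, the totals, four oxide percentages, ignition loss, yield) exactly as printed in the problem or the answer.
Target oxide masses per 1000 pbw glass melt:
  MgO: 32.04% × 1000 = 320.4 pbw
  SiO2: 44.11% × 1000 = 441.1 pbw
  PbO: 1.665% × 1000 = 16.65 pbw
  CaO: 22.19% × 1000 = 221.9 pbw
Oxide-by-oxide audit given the weights on record, for the quoted basis mass (sum by sum, the targets are met up to rounding of the answer):
  MgO: 238.9·0.4091 + 698.8·0.3186 = 320.4 pbw (target 320.4 pbw)
  SiO2: 698.8·0.6312 = 441.1 pbw (target 441.1 pbw)
  PbO: 16.67·0.9990 = 16.65 pbw (target 16.65 pbw)
  CaO: 238.9·0.5808 + 149.2·0.5570 = 221.9 pbw (target 221.9 pbw)
Glass mass check: the batch minus its LOI: 1000 pbw (oxide target masses add up to 1000 pbw; with the basis standing at 1000 pbw — rounding explains the deltas).
Adding the batch up: Σ batch = 1104 pbw; LOI loss = Σ batch·LOI = 103.6 pbw; as yield: glass ÷ batch → 90.61%.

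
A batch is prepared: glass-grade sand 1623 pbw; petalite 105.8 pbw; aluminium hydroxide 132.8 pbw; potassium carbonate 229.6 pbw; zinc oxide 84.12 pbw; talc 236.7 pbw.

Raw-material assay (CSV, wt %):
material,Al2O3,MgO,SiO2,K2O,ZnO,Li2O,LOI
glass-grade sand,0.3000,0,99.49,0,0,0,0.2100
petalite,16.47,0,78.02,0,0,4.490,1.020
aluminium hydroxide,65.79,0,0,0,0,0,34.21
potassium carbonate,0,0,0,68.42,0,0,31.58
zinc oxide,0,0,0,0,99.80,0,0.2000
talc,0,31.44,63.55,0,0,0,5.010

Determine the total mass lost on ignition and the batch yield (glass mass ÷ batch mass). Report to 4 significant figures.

All internal work keeps full float precision from start to finish; values along the way appear, with 4-significant-digit rounding, across the worked steps. Each reported result sees exactly one rounding; all derived quantities are rebuilt at exact precision (the yield, six oxide percentages, net glass mass, ignition loss, the totals) from the batch weights for 2278 pbw of glass as given in question or answer.
Ignition loss by material:
  glass-grade sand: 1623 × 0.002100 = 3.408 pbw
  petalite: 105.8 × 0.01020 = 1.079 pbw
  aluminium hydroxide: 132.8 × 0.3421 = 45.43 pbw
  potassium carbonate: 229.6 × 0.3158 = 72.51 pbw
  zinc oxide: 84.12 × 0.002000 = 0.1682 pbw
  talc: 236.7 × 0.05010 = 11.86 pbw
Total LOI = 134.5 pbw
Glass = batch − LOI = 2412 − 134.5 = 2278 pbw

LOI loss = 134.5 pbw; glass = 2278 pbw; yield = 94.43%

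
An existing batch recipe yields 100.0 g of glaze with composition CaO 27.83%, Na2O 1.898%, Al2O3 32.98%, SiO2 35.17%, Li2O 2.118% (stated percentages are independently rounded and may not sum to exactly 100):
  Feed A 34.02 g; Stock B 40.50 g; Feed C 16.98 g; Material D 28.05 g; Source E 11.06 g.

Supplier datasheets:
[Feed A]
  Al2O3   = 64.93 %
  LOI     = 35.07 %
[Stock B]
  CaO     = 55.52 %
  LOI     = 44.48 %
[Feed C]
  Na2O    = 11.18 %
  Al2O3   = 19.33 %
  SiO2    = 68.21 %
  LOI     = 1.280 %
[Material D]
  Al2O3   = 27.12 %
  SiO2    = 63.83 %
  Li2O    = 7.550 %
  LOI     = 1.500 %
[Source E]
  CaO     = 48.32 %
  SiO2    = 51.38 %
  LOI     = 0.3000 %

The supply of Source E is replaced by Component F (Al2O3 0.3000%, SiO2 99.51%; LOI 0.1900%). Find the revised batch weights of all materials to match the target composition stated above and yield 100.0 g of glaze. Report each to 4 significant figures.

Revised batch per 100.0 g glaze:
  Feed A: 34.00 g
  Stock B: 50.13 g
  Feed C: 16.98 g
  Material D: 28.05 g
  Component F: 5.712 g
Total batch = 134.9 g; LOI loss = 34.87 g

Each numeric step runs at full precision from first step to last; mid-chain values are printed rounded off to 4 significant figures in the printout; a single rounding yields every reported number; derived quantities (LOI, net glass mass, the five compositions, the totals, the yield) are computed at full precision starting from the weights per 100.0 g of glass, exactly as shown in question or answer.
Per-oxide target masses for 100.0 g glaze:
  CaO: 27.83% × 100.0 = 27.83 g
  Na2O: 1.898% × 100.0 = 1.898 g
  Al2O3: 32.98% × 100.0 = 32.98 g
  SiO2: 35.17% × 100.0 = 35.17 g
  Li2O: 2.118% × 100.0 = 2.118 g
Verifying the oxide balance working from each reported weight, for the quoted basis mass (each sum matches its target mass given rounding of the digits):
  CaO: 50.13·0.5552 = 27.83 g (target 27.83 g)
  Na2O: 16.98·0.1118 = 1.898 g (target 1.898 g)
  Al2O3: 34.00·0.6493 + 16.98·0.1933 + 28.05·0.2712 + 5.712·0.003000 = 32.98 g (target 32.98 g)
  SiO2: 16.98·0.6821 + 28.05·0.6383 + 5.712·0.9951 = 35.17 g (target 35.17 g)
  Li2O: 28.05·0.07550 = 2.118 g (target 2.118 g)
Glass mass check: whole batch net of LOI = 100.0 g (summing oxide targets gives 100.0 g; against the stated basis, 100.0 g — differing by rounding only).
Batch grand total — Σ batch = 134.9 g; LOI removed, Σ of batch·LOI: 34.87 g; yield: glass divided by total = 74.15%.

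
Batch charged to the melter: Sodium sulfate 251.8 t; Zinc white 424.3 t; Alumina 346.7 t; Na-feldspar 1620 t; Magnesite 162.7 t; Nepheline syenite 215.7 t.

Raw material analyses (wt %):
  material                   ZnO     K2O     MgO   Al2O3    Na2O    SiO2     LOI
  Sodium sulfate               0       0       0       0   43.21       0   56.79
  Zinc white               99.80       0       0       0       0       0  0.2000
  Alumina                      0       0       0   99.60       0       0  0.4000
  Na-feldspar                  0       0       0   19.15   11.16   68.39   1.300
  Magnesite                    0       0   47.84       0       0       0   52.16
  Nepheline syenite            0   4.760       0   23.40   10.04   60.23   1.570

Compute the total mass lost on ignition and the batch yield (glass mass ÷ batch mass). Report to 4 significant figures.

Every computation keeps full precision through the solve; values along the way are displayed, rounded to four significant figures, at each printed step — every reported figure undergoes a single rounding; the derived quantities are re-derived starting from the weights per 2767 t of glass in full float precision (yield, LOI, net glass mass, totals, the six compositions), as written in the problem or the answer.
Material-by-material LOI:
  Sodium sulfate: 251.8 × 0.5679 = 143.0 t
  Zinc white: 424.3 × 0.002000 = 0.8486 t
  Alumina: 346.7 × 0.004000 = 1.387 t
  Na-feldspar: 1620 × 0.01300 = 21.06 t
  Magnesite: 162.7 × 0.5216 = 84.86 t
  Nepheline syenite: 215.7 × 0.01570 = 3.386 t
Total LOI = 254.5 t
Glass = batch − LOI = 3021 − 254.5 = 2767 t

LOI loss = 254.5 t; glass = 2767 t; yield = 91.57%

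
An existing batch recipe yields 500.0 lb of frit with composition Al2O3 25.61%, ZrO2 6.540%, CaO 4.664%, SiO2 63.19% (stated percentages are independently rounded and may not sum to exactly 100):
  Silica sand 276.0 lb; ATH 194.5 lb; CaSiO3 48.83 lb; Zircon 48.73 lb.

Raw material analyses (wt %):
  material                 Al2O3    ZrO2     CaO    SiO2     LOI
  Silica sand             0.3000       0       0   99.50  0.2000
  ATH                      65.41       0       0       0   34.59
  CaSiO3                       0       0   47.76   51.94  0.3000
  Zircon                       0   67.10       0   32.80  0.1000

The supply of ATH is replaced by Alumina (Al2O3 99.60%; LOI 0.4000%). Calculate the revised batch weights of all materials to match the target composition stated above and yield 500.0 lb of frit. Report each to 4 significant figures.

Working values are shown rounded to four significant figures across the worked steps — the working math maintains full float precision at all times — every reported figure takes a single rounding; the derived quantities, which include yield, four oxide percentages, glass mass, LOI, the totals, are computed at full precision, as given in the question or the answer, from the batch weights per 500.0 lb of glass.
Target oxide masses per 500.0 lb frit:
  Al2O3: 25.61% × 500.0 = 128.0 lb
  ZrO2: 6.540% × 500.0 = 32.70 lb
  CaO: 4.664% × 500.0 = 23.32 lb
  SiO2: 63.19% × 500.0 = 316.0 lb
Balance tally, oxide-wise, applying the batch weights above, against the basis in use (oxide sums agree with the targets within answer rounding):
  Al2O3: 276.0·0.003000 + 127.7·0.9960 = 128.0 lb (target 128.0 lb)
  ZrO2: 48.73·0.6710 = 32.70 lb (target 32.70 lb)
  CaO: 48.83·0.4776 = 23.32 lb (target 23.32 lb)
  SiO2: 276.0·0.9950 + 48.83·0.5194 + 48.73·0.3280 = 316.0 lb (target 316.0 lb)
Mass balance on the glass: batch total minus LOI = 500.0 lb (per-oxide target masses sum to 500.0 lb; with the basis standing at 500.0 lb — a pure rounding effect).
Batch total: Σ batch = 501.3 lb; LOI removed, Σ of batch·LOI: 1.258 lb; the yield ratio, glass ÷ batch: 99.75%.

Revised batch per 500.0 lb frit:
  Silica sand: 276.0 lb
  Alumina: 127.7 lb
  CaSiO3: 48.83 lb
  Zircon: 48.73 lb
Total batch = 501.3 lb; LOI loss = 1.258 lb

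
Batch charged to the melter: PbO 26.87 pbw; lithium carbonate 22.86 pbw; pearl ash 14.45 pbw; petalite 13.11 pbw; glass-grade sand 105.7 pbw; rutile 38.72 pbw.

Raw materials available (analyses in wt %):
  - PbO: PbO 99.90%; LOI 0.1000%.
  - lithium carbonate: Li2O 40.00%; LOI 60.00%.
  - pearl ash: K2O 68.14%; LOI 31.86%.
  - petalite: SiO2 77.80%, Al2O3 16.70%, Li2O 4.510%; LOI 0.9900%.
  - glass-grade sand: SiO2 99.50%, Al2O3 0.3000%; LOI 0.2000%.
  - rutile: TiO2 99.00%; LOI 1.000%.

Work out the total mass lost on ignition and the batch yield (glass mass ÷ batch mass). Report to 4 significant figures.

LOI loss = 19.08 pbw; glass = 202.6 pbw; yield = 91.40%

The whole derivation carries full float precision in every operation. Rounding to four significant digits applies to each mid-chain value as printed — every reported value takes just one rounding. All derived quantities, including ignition loss, the yield, six oxide percentages, the totals, glass mass, are computed using the weight values on 202.6 pbw of glass in exact precision precisely as stated by the problem or answer text.
Ignition loss by material:
  PbO: 26.87 × 0.001000 = 0.02687 pbw
  lithium carbonate: 22.86 × 0.6000 = 13.72 pbw
  pearl ash: 14.45 × 0.3186 = 4.604 pbw
  petalite: 13.11 × 0.009900 = 0.1298 pbw
  glass-grade sand: 105.7 × 0.002000 = 0.2114 pbw
  rutile: 38.72 × 0.01000 = 0.3872 pbw
Total LOI = 19.08 pbw
Glass = batch − LOI = 221.7 − 19.08 = 202.6 pbw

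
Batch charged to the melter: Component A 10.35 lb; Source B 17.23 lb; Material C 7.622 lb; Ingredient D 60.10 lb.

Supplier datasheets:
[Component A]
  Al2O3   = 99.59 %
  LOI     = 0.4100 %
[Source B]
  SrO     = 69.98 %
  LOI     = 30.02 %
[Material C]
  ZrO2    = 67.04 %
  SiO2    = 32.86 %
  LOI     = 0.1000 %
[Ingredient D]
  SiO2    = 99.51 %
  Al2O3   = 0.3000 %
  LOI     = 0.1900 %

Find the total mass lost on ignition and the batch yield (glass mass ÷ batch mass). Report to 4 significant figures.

LOI loss = 5.337 lb; glass = 89.97 lb; yield = 94.40%

Working values are printed rounded to 4 significant digits when written out; all arithmetic keeps full float precision at each step; every reported value is rounded only once — all derived quantities (ignition loss, four oxide percentages, glass mass, the totals, the yield) are rebuilt using the weight values for 89.97 lb of glass at exact precision, as written in the problem or the answer.
Loss on ignition, line by line:
  Component A: 10.35 × 0.004100 = 0.04244 lb
  Source B: 17.23 × 0.3002 = 5.172 lb
  Material C: 7.622 × 0.001000 = 0.007622 lb
  Ingredient D: 60.10 × 0.001900 = 0.1142 lb
Total LOI = 5.337 lb
Glass = batch − LOI = 95.30 − 5.337 = 89.97 lb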